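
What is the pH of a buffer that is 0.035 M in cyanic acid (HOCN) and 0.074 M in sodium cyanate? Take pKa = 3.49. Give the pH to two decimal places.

pH = 3.82

pH = pKa + log([A⁻]/[HA]) = 3.49 + log(0.074/0.035)
pH = 3.49 + (+0.325) = 3.82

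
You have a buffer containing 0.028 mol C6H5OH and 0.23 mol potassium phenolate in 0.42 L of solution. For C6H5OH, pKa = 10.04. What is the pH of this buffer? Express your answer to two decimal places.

pH = 10.95

pH = pKa + log([A⁻]/[HA]) = 10.04 + log(0.23/0.028)
pH = 10.04 + (+0.915) = 10.95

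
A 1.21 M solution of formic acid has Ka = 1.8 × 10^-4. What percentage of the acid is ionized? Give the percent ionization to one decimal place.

1.2%

HCOOH ⇌ HCOO- + H+; let x = [H+] at equilibrium.
x ≈ √(Ka·C₀) = √(1.8 × 10^-4 × 1.21) = 1.48 × 10^-2 M
% ionization = x/C₀ × 100% = 1.48 × 10^-2/1.21 × 100% = 1.2%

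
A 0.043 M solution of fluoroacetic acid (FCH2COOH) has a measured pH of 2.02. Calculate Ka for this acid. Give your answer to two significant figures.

[H+] = 10^(-2.02) = 9.55 × 10^-3 M
At equilibrium [HA] = 0.043 − 9.55 × 10^-3 = 3.34 × 10^-2 M
Ka = [H+][A-]/[HA] = (9.55 × 10^-3)² / 3.34 × 10^-2 = 2.7 × 10^-3

Ka = 2.7 × 10^-3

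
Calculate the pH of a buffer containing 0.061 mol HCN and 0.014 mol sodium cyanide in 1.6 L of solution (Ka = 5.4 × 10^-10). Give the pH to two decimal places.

pKa = −log(5.4 × 10^-10) = 9.268
Henderson–Hasselbalch: pH = pKa + log([CN-]/[HCN]) = 9.268 + log(0.014/0.061)
pH = 9.268 + (-0.639) = 8.63

pH = 8.63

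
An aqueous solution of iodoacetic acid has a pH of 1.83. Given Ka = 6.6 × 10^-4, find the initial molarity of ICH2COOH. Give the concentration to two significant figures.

C₀ = 3.5 × 10^-1 M

[H+] = 10^(-1.83) = 1.48 × 10^-2 M = x
Ka = x²/(C₀ − x) ⇒ C₀ = x + x²/Ka
C₀ = 1.48 × 10^-2 + (1.48 × 10^-2)²/(6.6 × 10^-4) = 3.47 × 10^-1 M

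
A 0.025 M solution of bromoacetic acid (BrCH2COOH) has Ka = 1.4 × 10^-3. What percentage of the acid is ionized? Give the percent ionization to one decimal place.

21.0%

BrCH2COOH ⇌ BrCH2COO- + H+; let x = [H+] at equilibrium.
Solve x² + 0.0014x − 3.5e-05 = 0 → x = 5.26 × 10^-3 M
% ionization = x/C₀ × 100% = 5.26 × 10^-3/0.025 × 100% = 21.0%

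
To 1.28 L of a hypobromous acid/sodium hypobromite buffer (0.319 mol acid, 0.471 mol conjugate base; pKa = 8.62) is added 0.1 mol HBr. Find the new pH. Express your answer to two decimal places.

Added H+ converts OBr- to HOBr: HOBr → 0.419 mol, OBr- → 0.371 mol.
Henderson–Hasselbalch with mole ratio 0.371/0.419: pH = 8.62 + (-0.053)

pH = 8.57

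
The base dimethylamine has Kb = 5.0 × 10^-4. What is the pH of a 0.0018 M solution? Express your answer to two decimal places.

(CH3)2NH + H2O ⇌ (CH3)2NH2+ + OH-
Kb = [OH-]²/(0.0018 − [OH-]) = 5.0 × 10^-4
Here C₀/Kb ≈ 3.6, so the small-[OH-] approximation fails. Use the quadratic:
[OH-] = (−Kb + √(Kb² + 4·Kb·C₀))/2 = 7.31 × 10^-4 M
pOH = −log(7.31 × 10^-4) = 3.14; pH = 14.00 − 3.14 = 10.86

pH = 10.86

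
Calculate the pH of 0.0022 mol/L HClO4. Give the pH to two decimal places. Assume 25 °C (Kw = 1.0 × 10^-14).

HClO4 is a strong acid and dissociates completely, so [H+] = 0.0022 M.
pH = -log(0.0022) = 2.66

pH = 2.66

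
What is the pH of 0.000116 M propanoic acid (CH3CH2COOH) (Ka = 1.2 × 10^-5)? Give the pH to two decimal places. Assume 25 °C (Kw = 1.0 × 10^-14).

pH = 4.50

CH3CH2COOH ⇌ CH3CH2COO- + H+
Let x = [H+] at equilibrium. Ka = x²/(0.000116 − x).
Here C₀/Ka ≈ 9.67, so the small-x approximation fails. Use the quadratic:
x = (−Ka + √(Ka² + 4·Ka·C₀))/2 = 3.18 × 10^-5 M
pH = −log[H+] = −log(3.18 × 10^-5) = 4.50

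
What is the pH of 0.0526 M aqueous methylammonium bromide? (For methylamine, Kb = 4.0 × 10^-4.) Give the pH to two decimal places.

CH3NH3+ is the conjugate acid of the weak base CH3NH2.
Ka = Kw/Kb = 1.0×10^-14 / 4.0 × 10^-4 = 2.50 × 10^-11
Let x = [H+] at equilibrium. Ka = x²/(0.0526 − x).
Neglecting x in the denominator: x = √(2.50 × 10^-11 × 0.0526) = 1.15 × 10^-6 M
pH = −log(1.15 × 10^-6) = 5.94

pH = 5.94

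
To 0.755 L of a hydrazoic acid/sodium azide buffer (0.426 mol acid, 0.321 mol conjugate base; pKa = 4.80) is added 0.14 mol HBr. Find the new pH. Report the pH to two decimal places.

pH = 4.30

After neutralization: n(HN3) = 0.566 mol, n(N3-) = 0.181 mol.
pH = pKa + log([A⁻]/[HA]) = 4.80 + log(0.181/0.566) = 4.80 -0.495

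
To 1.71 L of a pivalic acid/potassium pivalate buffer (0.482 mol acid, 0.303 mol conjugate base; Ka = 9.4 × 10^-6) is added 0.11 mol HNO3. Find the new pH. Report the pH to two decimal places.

Added H+ converts (CH3)3CCOO- to (CH3)3CCOOH: (CH3)3CCOOH → 0.592 mol, (CH3)3CCOO- → 0.193 mol.
pKa = −log(9.4 × 10^-6) = 5.027
Henderson–Hasselbalch with mole ratio 0.193/0.592: pH = 5.027 + (-0.487)

pH = 4.54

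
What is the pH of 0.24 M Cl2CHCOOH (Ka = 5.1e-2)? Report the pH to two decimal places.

Cl2CHCOOH ⇌ Cl2CHCOO- + H+
Let x = [H+] at equilibrium. Ka = x²/(0.24 − x).
Here C₀/Ka ≈ 4.71, so the small-x approximation fails. Use the quadratic:
x = (−Ka + √(Ka² + 4·Ka·C₀))/2 = 8.80 × 10^-2 M
pH = −log(8.80 × 10^-2) = 1.06

pH = 1.06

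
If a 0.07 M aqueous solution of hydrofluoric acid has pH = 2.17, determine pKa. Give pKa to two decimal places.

pKa = 3.14

[H+] = 10^(-2.17) = 6.76 × 10^-3 M
At equilibrium [HA] = 0.07 − 6.76 × 10^-3 = 6.32 × 10^-2 M
Ka = [H+][A-]/[HA] = (6.76 × 10^-3)² / 6.32 × 10^-2 = 7.23 × 10^-4
pKa = -log(7.23 × 10^-4) = 3.14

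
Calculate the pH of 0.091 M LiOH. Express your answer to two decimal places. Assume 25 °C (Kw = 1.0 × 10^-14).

pH = 12.96

LiOH is a strong base; [OH-] = 0.091 M.
pOH = -log(0.091) = 1.04
pH = 14.00 - 1.04 = 12.96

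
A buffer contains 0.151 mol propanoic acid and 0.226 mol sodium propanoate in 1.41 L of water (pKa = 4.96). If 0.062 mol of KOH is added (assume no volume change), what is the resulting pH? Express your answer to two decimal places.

pH = 5.47

After neutralization: n(CH3CH2COOH) = 0.089 mol, n(CH3CH2COO-) = 0.288 mol.
pH = pKa + log(n_CH3CH2COO-/n_CH3CH2COOH) = 4.96 + log(0.288/0.089) = 4.96 + (+0.510)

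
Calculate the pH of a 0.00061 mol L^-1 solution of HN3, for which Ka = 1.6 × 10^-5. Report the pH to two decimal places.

HN3 ⇌ N3- + H+
From the ICE table, Ka = x²/(0.00061 − x) = 1.6 × 10^-5.
The 5% rule fails; solving x² + Ka·x − Ka·C₀ = 0 exactly:
x = [−1.6e-05 + √(1.6e-05² + 3.9e-08)]/2 = 9.11 × 10^-5 M
pH = −log(9.11 × 10^-5) = 4.04

pH = 4.04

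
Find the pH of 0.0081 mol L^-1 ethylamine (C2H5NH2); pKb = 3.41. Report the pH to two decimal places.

pH = 11.20

C2H5NH2 + H2O ⇌ C2H5NH3+ + OH-
Kb = 10^(−3.41) = 3.89 × 10^-4
Kb = x²/(0.0081 − x) = 3.89 × 10^-4
The 5% rule fails; solving x² + Kb·x − Kb·C₀ = 0 exactly:
x = [−0.000389 + √(0.000389² + 1.26e-05)]/2 = 1.59 × 10^-3 M
pOH = −log(1.59 × 10^-3) = 2.80; pH = 14.00 − 2.80 = 11.20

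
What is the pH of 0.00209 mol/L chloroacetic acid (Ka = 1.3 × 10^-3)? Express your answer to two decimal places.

ClCH2COOH ⇌ ClCH2COO- + H+
From the ICE table, Ka = [H+]²/(0.00209 − [H+]) = 1.3 × 10^-3.
The 5% rule fails; solving [H+]² + Ka·[H+] − Ka·C₀ = 0 exactly:
[H+] = (−Ka + √(Ka² + 4·Ka·C₀))/2 = 1.12 × 10^-3 M
pH = −log(1.12 × 10^-3) = 2.95

pH = 2.95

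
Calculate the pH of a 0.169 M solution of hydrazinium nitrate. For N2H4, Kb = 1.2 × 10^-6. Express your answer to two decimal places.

pH = 4.43

N2H5+ is the conjugate acid of the weak base N2H4.
Ka = Kw/Kb = 1.0×10^-14 / 1.2 × 10^-6 = 8.33 × 10^-9
Ka = x²/(0.169 − x) = 8.33 × 10^-9
Since Ka ≪ C₀, x ≈ √(Ka·C₀) = 3.75 × 10^-5 M.
(x/C₀ = 0.022% < 5%, so the approximation holds.)
pH = −log[H+] = −log(3.75 × 10^-5) = 4.43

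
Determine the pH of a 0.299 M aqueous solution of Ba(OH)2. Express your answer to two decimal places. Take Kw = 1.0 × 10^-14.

Ba(OH)2 is a strong base (each formula unit releases 2 OH-); [OH-] = 0.598 M.
pOH = -log(0.598) = 0.22
pH = 14.00 - 0.22 = 13.78

pH = 13.78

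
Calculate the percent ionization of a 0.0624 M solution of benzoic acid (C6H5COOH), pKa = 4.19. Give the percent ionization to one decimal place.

C6H5COOH ⇌ C6H5COO- + H+; let x = [H+] at equilibrium.
Ka = 10^(−4.19) = 6.46 × 10^-5
x ≈ √(Ka·C₀) = √(6.46 × 10^-5 × 0.0624) = 2.01 × 10^-3 M
Fraction ionized = 2.01 × 10^-3 / 0.0624 = 0.0322 → 3.2%

3.2%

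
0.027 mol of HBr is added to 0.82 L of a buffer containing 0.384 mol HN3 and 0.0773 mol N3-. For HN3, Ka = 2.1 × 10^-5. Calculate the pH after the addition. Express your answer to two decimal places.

pH = 3.77

After neutralization: n(HN3) = 0.411 mol, n(N3-) = 0.0503 mol.
pKa = −log(2.1 × 10^-5) = 4.678
pH = pKa + log([A⁻]/[HA]) = 4.678 + log(0.0503/0.411) = 4.678 -0.912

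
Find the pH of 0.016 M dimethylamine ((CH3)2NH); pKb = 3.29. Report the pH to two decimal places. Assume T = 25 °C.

(CH3)2NH + H2O ⇌ (CH3)2NH2+ + OH-
Kb = 10^(−3.29) = 5.13 × 10^-4
From the ICE table, Kb = x²/(0.016 − x) = 5.13 × 10^-4.
Here C₀/Kb ≈ 31.2, so the small-x approximation fails. Use the quadratic:
x = [−0.000513 + √(0.000513² + 3.28e-05)]/2 = 2.62 × 10^-3 M
pOH = −log(2.62 × 10^-3) = 2.58; pH = 14.00 − 2.58 = 11.42

pH = 11.42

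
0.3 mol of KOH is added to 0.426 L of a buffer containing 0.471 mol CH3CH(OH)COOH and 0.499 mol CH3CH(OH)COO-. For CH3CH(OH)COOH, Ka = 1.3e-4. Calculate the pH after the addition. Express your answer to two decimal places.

pH = 4.56

After neutralization: n(CH3CH(OH)COOH) = 0.171 mol, n(CH3CH(OH)COO-) = 0.799 mol.
pKa = −log(1.3 × 10^-4) = 3.886
pH = pKa + log([A⁻]/[HA]) = 3.886 + log(0.799/0.171) = 3.886 +0.670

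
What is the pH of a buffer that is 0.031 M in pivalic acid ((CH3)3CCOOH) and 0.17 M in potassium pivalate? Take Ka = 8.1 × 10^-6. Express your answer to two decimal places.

pH = 5.83

pKa = −log(8.1 × 10^-6) = 5.092
Using pH = pKa + log([base]/[acid]) with [base]/[acid] = 0.17/0.031:
pH = 5.092 + (+0.739) = 5.83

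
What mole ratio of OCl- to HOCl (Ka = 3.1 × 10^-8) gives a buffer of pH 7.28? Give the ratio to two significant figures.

ratio = 0.59

pKa = -log(3.1 × 10^-8) = 7.509
pH = pKa + log(r) ⇒ log(r) = 7.28 − 7.509 = -0.229
r = [OCl-]/[HOCl] = 10^(-0.229) = 0.59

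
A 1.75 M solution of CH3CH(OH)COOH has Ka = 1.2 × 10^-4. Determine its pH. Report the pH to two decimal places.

CH3CH(OH)COOH ⇌ CH3CH(OH)COO- + H+
Let x = [H+] at equilibrium. Ka = x²/(1.75 − x).
Assume x ≪ 1.75: x ≈ √(1.2 × 10^-4 × 1.75) = 1.45 × 10^-2 M
(x/C₀ = 0.83% < 5%, so the approximation holds.)
pH = −log(1.45 × 10^-2) = 1.84

pH = 1.84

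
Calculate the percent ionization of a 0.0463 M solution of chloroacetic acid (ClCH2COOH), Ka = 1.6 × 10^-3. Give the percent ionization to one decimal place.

16.9%

ClCH2COOH ⇌ ClCH2COO- + H+; let x = [H+] at equilibrium.
Ka = x²/(C₀ − x); solving the quadratic gives x = 7.84 × 10^-3 M.
% ionization = x/C₀ × 100% = 7.84 × 10^-3/0.0463 × 100% = 16.9%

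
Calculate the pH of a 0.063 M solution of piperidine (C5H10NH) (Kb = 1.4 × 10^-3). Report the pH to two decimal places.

pH = 11.94

C5H10NH + H2O ⇌ C5H10NH2+ + OH-
Kb = x²/(0.063 − x) = 1.4 × 10^-3
Here C₀/Kb ≈ 45, so the small-x approximation fails. Use the quadratic:
x = [−0.0014 + √(0.0014² + 0.000353)]/2 = 8.72 × 10^-3 M
pOH = −log(8.72 × 10^-3) = 2.06; pH = 14.00 − 2.06 = 11.94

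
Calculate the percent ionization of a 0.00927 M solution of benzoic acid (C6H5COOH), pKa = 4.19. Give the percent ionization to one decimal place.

8.0%

C6H5COOH ⇌ C6H5COO- + H+; let x = [H+] at equilibrium.
Ka = 10^(−4.19) = 6.46 × 10^-5
Ka = x²/(C₀ − x); solving the quadratic gives x = 7.42 × 10^-4 M.
% ionization = x/C₀ × 100% = 7.42 × 10^-4/0.00927 × 100% = 8.0%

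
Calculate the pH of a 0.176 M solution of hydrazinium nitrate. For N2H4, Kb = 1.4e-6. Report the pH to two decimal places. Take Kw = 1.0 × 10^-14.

N2H5+ is the conjugate acid of the weak base N2H4.
Ka = Kw/Kb = 1.0×10^-14 / 1.4 × 10^-6 = 7.14 × 10^-9
From the ICE table, Ka = [H+]²/(0.176 − [H+]) = 7.14 × 10^-9.
Neglecting [H+] in the denominator: [H+] = √(7.14 × 10^-9 × 0.176) = 3.54 × 10^-5 M
Check: 0.02% ionized — well under 5%, approximation valid.
pH = −log(3.54 × 10^-5) = 4.45

pH = 4.45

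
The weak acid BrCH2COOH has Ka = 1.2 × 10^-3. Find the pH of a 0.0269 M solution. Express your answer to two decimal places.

pH = 2.29

BrCH2COOH ⇌ BrCH2COO- + H+
Ka = [H+]²/(0.0269 − [H+]) = 1.2 × 10^-3
The 5% rule fails; solving [H+]² + Ka·[H+] − Ka·C₀ = 0 exactly:
[H+] = [−0.0012 + √(0.0012² + 0.000129)]/2 = 5.11 × 10^-3 M
pH = −log[H+] = −log(5.11 × 10^-3) = 2.29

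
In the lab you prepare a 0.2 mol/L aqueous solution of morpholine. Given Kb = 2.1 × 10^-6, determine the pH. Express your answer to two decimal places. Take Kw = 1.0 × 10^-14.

pH = 10.81

C4H8ONH + H2O ⇌ C4H8ONH2+ + OH-
Let x = [OH-] at equilibrium. Kb = x²/(0.2 − x).
Assume x ≪ 0.2: x ≈ √(2.1 × 10^-6 × 0.2) = 6.48 × 10^-4 M
(x/C₀ = 0.32% < 5%, so the approximation holds.)
pOH = 3.19, so pH = 14.00 − pOH = 10.81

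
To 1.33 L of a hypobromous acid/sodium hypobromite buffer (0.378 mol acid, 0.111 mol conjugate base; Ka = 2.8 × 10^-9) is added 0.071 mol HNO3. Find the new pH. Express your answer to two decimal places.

After neutralization: n(HOBr) = 0.449 mol, n(OBr-) = 0.04 mol.
pKa = −log(2.8 × 10^-9) = 8.553
pH = pKa + log(n_OBr-/n_HOBr) = 8.553 + log(0.04/0.449) = 8.553 + (-1.050)

pH = 7.50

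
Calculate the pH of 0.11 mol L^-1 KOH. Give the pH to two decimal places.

pH = 13.04

KOH is a strong base; [OH-] = 0.11 M.
pOH = -log(0.11) = 0.96
pH = 14.00 - 0.96 = 13.04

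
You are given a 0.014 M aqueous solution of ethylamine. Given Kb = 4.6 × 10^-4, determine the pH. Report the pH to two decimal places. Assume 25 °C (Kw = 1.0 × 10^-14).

C2H5NH2 + H2O ⇌ C2H5NH3+ + OH-
From the ICE table, Kb = x²/(0.014 − x) = 4.6 × 10^-4.
x is not negligible relative to C₀; solve x² + 0.00046·x − 6.44e-06 = 0.
x = (−Kb + √(Kb² + 4·Kb·C₀))/2 = 2.32 × 10^-3 M
pOH = 2.63, so pH = 14.00 − pOH = 11.37

pH = 11.37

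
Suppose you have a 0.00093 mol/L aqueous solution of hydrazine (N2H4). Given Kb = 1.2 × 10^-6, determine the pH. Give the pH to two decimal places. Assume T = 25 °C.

N2H4 + H2O ⇌ N2H5+ + OH-
Kb = [OH-]²/(0.00093 − [OH-]) = 1.2 × 10^-6
Since Kb ≪ C₀, [OH-] ≈ √(Kb·C₀) = 3.34 × 10^-5 M.
pOH = 4.48, so pH = 14.00 − pOH = 9.52

pH = 9.52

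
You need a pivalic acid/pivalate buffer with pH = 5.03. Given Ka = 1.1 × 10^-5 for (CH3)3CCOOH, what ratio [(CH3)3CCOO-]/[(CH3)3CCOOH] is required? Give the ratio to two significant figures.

ratio = 1.2

pKa = -log(1.1 × 10^-5) = 4.959
pH = pKa + log(r) ⇒ log(r) = 5.03 − 4.959 = +0.071
r = [(CH3)3CCOO-]/[(CH3)3CCOOH] = 10^(+0.071) = 1.18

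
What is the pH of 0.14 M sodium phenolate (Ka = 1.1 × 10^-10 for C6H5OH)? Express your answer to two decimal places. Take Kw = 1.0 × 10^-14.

pH = 11.55

C6H5O- is the conjugate base of the weak acid C6H5OH.
Kb = Kw/Ka = 1.0×10^-14 / 1.1 × 10^-10 = 9.09 × 10^-5
From the ICE table, Kb = [OH-]²/(0.14 − [OH-]) = 9.09 × 10^-5.
Neglecting [OH-] in the denominator: [OH-] = √(9.09 × 10^-5 × 0.14) = 3.57 × 10^-3 M
pOH = 2.45, so pH = 14.00 − pOH = 11.55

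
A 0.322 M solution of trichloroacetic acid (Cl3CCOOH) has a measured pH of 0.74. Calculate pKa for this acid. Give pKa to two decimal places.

pKa = 0.63

[H+] = 10^(-0.74) = 1.82 × 10^-1 M
At equilibrium [HA] = 0.322 − 1.82 × 10^-1 = 1.40 × 10^-1 M
Ka = [H+][A-]/[HA] = (1.82 × 10^-1)² / 1.40 × 10^-1 = 2.37 × 10^-1
pKa = -log(2.37 × 10^-1) = 0.63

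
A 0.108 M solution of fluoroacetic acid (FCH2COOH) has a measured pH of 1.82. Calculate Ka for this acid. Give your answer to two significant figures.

[H+] = 10^(-1.82) = 1.51 × 10^-2 M
At equilibrium [HA] = 0.108 − 1.51 × 10^-2 = 9.29 × 10^-2 M
Ka = [H+][A-]/[HA] = (1.51 × 10^-2)² / 9.29 × 10^-2 = 2.5 × 10^-3

Ka = 2.5 × 10^-3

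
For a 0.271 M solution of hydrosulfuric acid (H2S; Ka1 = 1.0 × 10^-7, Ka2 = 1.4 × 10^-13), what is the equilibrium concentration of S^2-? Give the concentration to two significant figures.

First ionization gives [H+] ≈ [HS-] = 1.65 × 10^-4 M.
Second step: Ka2 = [H+][S^2-]/[HS-] ≈ [S^2-] (since [H+] ≈ [HS-]).
So [S^2-] ≈ Ka2.

1.4 × 10^-13 M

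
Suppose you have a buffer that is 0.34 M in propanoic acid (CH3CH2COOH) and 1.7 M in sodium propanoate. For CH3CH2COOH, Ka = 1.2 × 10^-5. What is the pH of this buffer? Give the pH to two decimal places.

pKa = −log(1.2 × 10^-5) = 4.921
Using pH = pKa + log([base]/[acid]) with [base]/[acid] = 1.7/0.34:
pH = 4.921 + (+0.699) = 5.62

pH = 5.62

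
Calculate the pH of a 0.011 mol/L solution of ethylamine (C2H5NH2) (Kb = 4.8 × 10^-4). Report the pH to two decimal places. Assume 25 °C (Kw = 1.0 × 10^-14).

C2H5NH2 + H2O ⇌ C2H5NH3+ + OH-
From the ICE table, Kb = [OH-]²/(0.011 − [OH-]) = 4.8 × 10^-4.
The 5% rule fails; solving [OH-]² + Kb·[OH-] − Kb·C₀ = 0 exactly:
[OH-] = [−0.00048 + √(0.00048² + 2.11e-05)]/2 = 2.07 × 10^-3 M
pOH = −log(2.07 × 10^-3) = 2.68; pH = 14.00 − 2.68 = 11.32

pH = 11.32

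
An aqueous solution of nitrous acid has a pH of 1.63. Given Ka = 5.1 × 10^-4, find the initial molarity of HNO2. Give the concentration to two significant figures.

C₀ = 1.1 M

[H+] = 10^(-1.63) = 2.34 × 10^-2 M = x
Ka = x²/(C₀ − x) ⇒ C₀ = x + x²/Ka
C₀ = 2.34 × 10^-2 + (2.34 × 10^-2)²/(5.1 × 10^-4) = 1.10 M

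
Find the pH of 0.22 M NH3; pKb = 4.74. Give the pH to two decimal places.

NH3 + H2O ⇌ NH4+ + OH-
Kb = 10^(−4.74) = 1.82 × 10^-5
From the ICE table, Kb = [OH-]²/(0.22 − [OH-]) = 1.82 × 10^-5.
Assume [OH-] ≪ 0.22: [OH-] ≈ √(1.82 × 10^-5 × 0.22) = 2.00 × 10^-3 M
pOH = 2.70, so pH = 14.00 − pOH = 11.30

pH = 11.30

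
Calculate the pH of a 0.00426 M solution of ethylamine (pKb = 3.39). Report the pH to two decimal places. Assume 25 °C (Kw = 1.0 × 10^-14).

C2H5NH2 + H2O ⇌ C2H5NH3+ + OH-
Kb = 10^(−3.39) = 4.07 × 10^-4
Let x = [OH-] at equilibrium. Kb = x²/(0.00426 − x).
x is not negligible relative to C₀; solve x² + 0.000407·x − 1.73e-06 = 0.
x = [−0.000407 + √(0.000407² + 6.94e-06)]/2 = 1.13 × 10^-3 M
pOH = 2.95, so pH = 14.00 − pOH = 11.05

pH = 11.05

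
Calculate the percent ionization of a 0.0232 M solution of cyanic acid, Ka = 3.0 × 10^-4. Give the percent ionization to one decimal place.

10.7%

HOCN ⇌ OCN- + H+; let x = [H+] at equilibrium.
Ka = x²/(C₀ − x); solving the quadratic gives x = 2.49 × 10^-3 M.
Fraction ionized = 2.49 × 10^-3 / 0.0232 = 0.1073 → 10.7%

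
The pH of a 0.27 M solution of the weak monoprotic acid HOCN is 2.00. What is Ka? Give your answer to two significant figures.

[H+] = 10^(-2.00) = 1.00 × 10^-2 M
At equilibrium [HA] = 0.27 − 1.00 × 10^-2 = 2.60 × 10^-1 M
Ka = [H+][A-]/[HA] = (1.00 × 10^-2)² / 2.60 × 10^-1 = 3.8 × 10^-4

Ka = 3.8 × 10^-4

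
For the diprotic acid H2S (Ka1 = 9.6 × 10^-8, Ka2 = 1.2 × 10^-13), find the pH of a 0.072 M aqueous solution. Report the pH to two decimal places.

Since Ka1 ≫ Ka2, the first ionization dominates [H+].
Ka1 = x²/(0.072 − x) = 9.6 × 10^-8
x ≈ √(9.6 × 10^-8 × 0.072) = 8.31 × 10^-5 M
pH = −log(8.31 × 10^-5) = 4.08

pH = 4.08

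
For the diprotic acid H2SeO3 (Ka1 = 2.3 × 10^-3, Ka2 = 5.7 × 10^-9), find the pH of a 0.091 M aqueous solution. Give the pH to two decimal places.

pH = 1.87

Ka1 ≫ Ka2, so treat the first dissociation as the only significant source of H+.
Ka1 = x²/(0.091 − x) = 2.3 × 10^-3
Solving the quadratic: x = (−Ka1 + √(Ka1² + 4·Ka1·C₀))/2 = 1.34 × 10^-2 M
pH = −log(1.34 × 10^-2) = 1.87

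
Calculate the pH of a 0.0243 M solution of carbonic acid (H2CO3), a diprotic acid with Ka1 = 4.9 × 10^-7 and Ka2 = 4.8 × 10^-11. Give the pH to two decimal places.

pH = 3.96

Ka1 ≫ Ka2, so treat the first dissociation as the only significant source of H+.
Ka1 = x²/(0.0243 − x) = 4.9 × 10^-7
x ≈ √(4.9 × 10^-7 × 0.0243) = 1.09 × 10^-4 M
pH = −log(1.09 × 10^-4) = 3.96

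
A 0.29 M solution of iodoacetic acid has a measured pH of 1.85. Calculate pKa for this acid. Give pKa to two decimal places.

pKa = 3.14

[H+] = 10^(-1.85) = 1.41 × 10^-2 M
At equilibrium [HA] = 0.29 − 1.41 × 10^-2 = 2.76 × 10^-1 M
Ka = [H+][A-]/[HA] = (1.41 × 10^-2)² / 2.76 × 10^-1 = 7.20 × 10^-4
pKa = -log(7.20 × 10^-4) = 3.14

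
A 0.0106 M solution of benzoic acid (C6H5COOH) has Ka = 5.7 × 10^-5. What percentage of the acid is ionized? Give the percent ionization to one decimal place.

C6H5COOH ⇌ C6H5COO- + H+; let x = [H+] at equilibrium.
Solve x² + 5.7e-05x − 6.04e-07 = 0 → x = 7.49 × 10^-4 M
% ionization = x/C₀ × 100% = 7.49 × 10^-4/0.0106 × 100% = 7.1%

7.1%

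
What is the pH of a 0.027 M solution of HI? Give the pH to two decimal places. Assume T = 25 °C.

pH = 1.57

HI is a strong acid and dissociates completely, so [H+] = 0.027 M.
pH = -log(0.027) = 1.57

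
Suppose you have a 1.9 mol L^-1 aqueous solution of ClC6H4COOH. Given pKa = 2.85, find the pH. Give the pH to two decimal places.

ClC6H4COOH ⇌ ClC6H4COO- + H+
Ka = 10^(−2.85) = 1.41 × 10^-3
Ka = [H+]²/(1.9 − [H+]) = 1.41 × 10^-3
Neglecting [H+] in the denominator: [H+] = √(1.41 × 10^-3 × 1.9) = 5.18 × 10^-2 M
pH = −log(5.18 × 10^-2) = 1.29

pH = 1.29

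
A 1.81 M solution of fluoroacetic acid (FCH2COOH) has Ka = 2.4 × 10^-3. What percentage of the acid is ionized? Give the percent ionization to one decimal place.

FCH2COOH ⇌ FCH2COO- + H+; let x = [H+] at equilibrium.
x ≈ √(Ka·C₀) = √(2.4 × 10^-3 × 1.81) = 6.59 × 10^-2 M
% ionization = x/C₀ × 100% = 6.59 × 10^-2/1.81 × 100% = 3.6%

3.6%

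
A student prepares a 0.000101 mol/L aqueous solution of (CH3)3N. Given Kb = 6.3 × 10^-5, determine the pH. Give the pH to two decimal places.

pH = 9.73

(CH3)3N + H2O ⇌ (CH3)3NH+ + OH-
Kb = x²/(0.000101 − x) = 6.3 × 10^-5
x is not negligible relative to C₀; solve x² + 6.3e-05·x − 6.36e-09 = 0.
x = [−6.3e-05 + √(6.3e-05² + 2.55e-08)]/2 = 5.43 × 10^-5 M
pOH = 4.27, so pH = 14.00 − pOH = 9.73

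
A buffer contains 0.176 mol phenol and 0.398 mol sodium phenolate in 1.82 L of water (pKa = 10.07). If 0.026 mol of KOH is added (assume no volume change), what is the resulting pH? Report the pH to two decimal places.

pH = 10.52

OH- converts C6H5OH to C6H5O-: C6H5OH → 0.15 mol, C6H5O- → 0.424 mol.
Henderson–Hasselbalch with mole ratio 0.424/0.15: pH = 10.07 + (+0.451)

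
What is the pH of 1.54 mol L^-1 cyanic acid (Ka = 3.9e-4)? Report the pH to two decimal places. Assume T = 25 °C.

HOCN ⇌ OCN- + H+
Let x = [H+] at equilibrium. Ka = x²/(1.54 − x).
Since Ka ≪ C₀, x ≈ √(Ka·C₀) = 2.45 × 10^-2 M.
(x/C₀ = 1.6% < 5%, so the approximation holds.)
pH = −log(2.45 × 10^-2) = 1.61

pH = 1.61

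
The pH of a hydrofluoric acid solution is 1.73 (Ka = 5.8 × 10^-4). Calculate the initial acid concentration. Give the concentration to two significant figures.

[H+] = 10^(-1.73) = 1.86 × 10^-2 M = x
Ka = x²/(C₀ − x) ⇒ C₀ = x + x²/Ka
C₀ = 1.86 × 10^-2 + (1.86 × 10^-2)²/(5.8 × 10^-4) = 6.15 × 10^-1 M

C₀ = 6.2 × 10^-1 M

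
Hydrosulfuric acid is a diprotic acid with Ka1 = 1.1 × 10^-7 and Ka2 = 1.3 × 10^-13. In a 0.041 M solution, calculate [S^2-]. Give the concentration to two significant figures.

First ionization gives [H+] ≈ [HS-] = 6.72 × 10^-5 M.
Second step: Ka2 = [H+][S^2-]/[HS-] ≈ [S^2-] (since [H+] ≈ [HS-]).
So [S^2-] ≈ Ka2.

1.3 × 10^-13 M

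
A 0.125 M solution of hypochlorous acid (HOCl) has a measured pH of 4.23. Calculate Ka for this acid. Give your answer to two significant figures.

Ka = 2.8 × 10^-8

[H+] = 10^(-4.23) = 5.89 × 10^-5 M
At equilibrium [HA] = 0.125 − 5.89 × 10^-5 = 1.25 × 10^-1 M
Ka = [H+][A-]/[HA] = (5.89 × 10^-5)² / 1.25 × 10^-1 = 2.8 × 10^-8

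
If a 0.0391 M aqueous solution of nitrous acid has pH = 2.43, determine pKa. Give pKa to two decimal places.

pKa = 3.41

[H+] = 10^(-2.43) = 3.72 × 10^-3 M
At equilibrium [HA] = 0.0391 − 3.72 × 10^-3 = 3.54 × 10^-2 M
Ka = [H+][A-]/[HA] = (3.72 × 10^-3)² / 3.54 × 10^-2 = 3.91 × 10^-4
pKa = -log(3.91 × 10^-4) = 3.41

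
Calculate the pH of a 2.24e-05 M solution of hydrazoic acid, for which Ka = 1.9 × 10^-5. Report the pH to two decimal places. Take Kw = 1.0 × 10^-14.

pH = 4.88

HN3 ⇌ N3- + H+
Ka = [H+]²/(2.24e-05 − [H+]) = 1.9 × 10^-5
Here C₀/Ka ≈ 1.18, so the small-[H+] approximation fails. Use the quadratic:
[H+] = (−Ka + √(Ka² + 4·Ka·C₀))/2 = 1.32 × 10^-5 M
pH = −log[H+] = −log(1.32 × 10^-5) = 4.88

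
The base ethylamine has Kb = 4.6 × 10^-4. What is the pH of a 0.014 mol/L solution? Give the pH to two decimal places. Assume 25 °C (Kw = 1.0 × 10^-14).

C2H5NH2 + H2O ⇌ C2H5NH3+ + OH-
From the ICE table, Kb = x²/(0.014 − x) = 4.6 × 10^-4.
The 5% rule fails; solving x² + Kb·x − Kb·C₀ = 0 exactly:
x = [−0.00046 + √(0.00046² + 2.58e-05)]/2 = 2.32 × 10^-3 M
pOH = −log(2.32 × 10^-3) = 2.63; pH = 14.00 − 2.63 = 11.37

pH = 11.37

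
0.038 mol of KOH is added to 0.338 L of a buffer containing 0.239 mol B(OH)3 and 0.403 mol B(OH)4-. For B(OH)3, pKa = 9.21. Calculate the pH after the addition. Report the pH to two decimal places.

OH- converts B(OH)3 to B(OH)4-: B(OH)3 → 0.201 mol, B(OH)4- → 0.441 mol.
pH = pKa + log([A⁻]/[HA]) = 9.21 + log(0.441/0.201) = 9.21 +0.341

pH = 9.55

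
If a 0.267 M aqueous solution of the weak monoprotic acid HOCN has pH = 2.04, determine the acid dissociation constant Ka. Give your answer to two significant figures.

Ka = 3.2 × 10^-4

[H+] = 10^(-2.04) = 9.12 × 10^-3 M
At equilibrium [HA] = 0.267 − 9.12 × 10^-3 = 2.58 × 10^-1 M
Ka = [H+][A-]/[HA] = (9.12 × 10^-3)² / 2.58 × 10^-1 = 3.2 × 10^-4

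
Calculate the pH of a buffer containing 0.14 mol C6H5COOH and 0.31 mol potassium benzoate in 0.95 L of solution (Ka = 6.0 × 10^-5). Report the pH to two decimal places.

pKa = −log(6.0 × 10^-5) = 4.222
pH = pKa + log([A⁻]/[HA]) = 4.222 + log(0.31/0.14)
pH = 4.222 + (+0.345) = 4.57

pH = 4.57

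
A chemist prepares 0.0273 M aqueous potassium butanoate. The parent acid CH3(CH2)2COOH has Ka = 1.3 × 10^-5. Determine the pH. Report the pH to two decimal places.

CH3(CH2)2COO- is the conjugate base of the weak acid CH3(CH2)2COOH.
Kb = Kw/Ka = 1.0×10^-14 / 1.3 × 10^-5 = 7.69 × 10^-10
From the ICE table, Kb = [OH-]²/(0.0273 − [OH-]) = 7.69 × 10^-10.
Since Kb ≪ C₀, [OH-] ≈ √(Kb·C₀) = 4.58 × 10^-6 M.
pOH = 5.34, so pH = 14.00 − pOH = 8.66

pH = 8.66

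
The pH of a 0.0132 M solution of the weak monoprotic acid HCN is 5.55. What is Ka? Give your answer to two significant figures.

Ka = 6.0 × 10^-10

[H+] = 10^(-5.55) = 2.82 × 10^-6 M
At equilibrium [HA] = 0.0132 − 2.82 × 10^-6 = 1.32 × 10^-2 M
Ka = [H+][A-]/[HA] = (2.82 × 10^-6)² / 1.32 × 10^-2 = 6.0 × 10^-10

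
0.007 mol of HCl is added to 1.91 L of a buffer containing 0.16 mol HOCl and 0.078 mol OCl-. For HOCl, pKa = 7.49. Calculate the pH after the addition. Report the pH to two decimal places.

pH = 7.12

Added H+ converts OCl- to HOCl: HOCl → 0.167 mol, OCl- → 0.071 mol.
pH = pKa + log([A⁻]/[HA]) = 7.49 + log(0.071/0.167) = 7.49 -0.371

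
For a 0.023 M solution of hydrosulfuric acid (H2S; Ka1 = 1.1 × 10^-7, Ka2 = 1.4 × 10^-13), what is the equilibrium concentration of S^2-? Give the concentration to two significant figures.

1.4 × 10^-13 M

First ionization gives [H+] ≈ [HS-] = 5.03 × 10^-5 M.
Second step: Ka2 = [H+][S^2-]/[HS-] ≈ [S^2-] (since [H+] ≈ [HS-]).
So [S^2-] ≈ Ka2.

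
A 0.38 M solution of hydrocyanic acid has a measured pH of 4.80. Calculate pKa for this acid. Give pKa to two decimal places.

pKa = 9.18

[H+] = 10^(-4.80) = 1.58 × 10^-5 M
At equilibrium [HA] = 0.38 − 1.58 × 10^-5 = 3.80 × 10^-1 M
Ka = [H+][A-]/[HA] = (1.58 × 10^-5)² / 3.80 × 10^-1 = 6.57 × 10^-10
pKa = -log(6.57 × 10^-10) = 9.18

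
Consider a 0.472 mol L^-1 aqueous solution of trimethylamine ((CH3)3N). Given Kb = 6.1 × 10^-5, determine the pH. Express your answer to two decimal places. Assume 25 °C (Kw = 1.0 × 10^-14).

(CH3)3N + H2O ⇌ (CH3)3NH+ + OH-
Kb = x²/(0.472 − x) = 6.1 × 10^-5
Assume x ≪ 0.472: x ≈ √(6.1 × 10^-5 × 0.472) = 5.37 × 10^-3 M
pOH = 2.27, so pH = 14.00 − pOH = 11.73

pH = 11.73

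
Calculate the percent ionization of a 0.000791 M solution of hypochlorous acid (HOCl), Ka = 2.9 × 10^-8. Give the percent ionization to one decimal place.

HOCl ⇌ OCl- + H+; let x = [H+] at equilibrium.
x ≈ √(Ka·C₀) = √(2.9 × 10^-8 × 0.000791) = 4.79 × 10^-6 M
% ionization = x/C₀ × 100% = 4.79 × 10^-6/0.000791 × 100% = 0.6%

0.6%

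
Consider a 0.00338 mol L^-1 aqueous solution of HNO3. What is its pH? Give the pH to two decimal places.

HNO3 is a strong acid and dissociates completely, so [H+] = 0.00338 M.
pH = -log(0.00338) = 2.47

pH = 2.47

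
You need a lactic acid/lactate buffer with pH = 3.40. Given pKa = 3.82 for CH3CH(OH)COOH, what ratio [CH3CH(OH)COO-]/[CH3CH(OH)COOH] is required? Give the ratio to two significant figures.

pH = pKa + log(r) ⇒ log(r) = 3.40 − 3.82 = -0.42
r = [CH3CH(OH)COO-]/[CH3CH(OH)COOH] = 10^(-0.42) = 0.38

ratio = 0.38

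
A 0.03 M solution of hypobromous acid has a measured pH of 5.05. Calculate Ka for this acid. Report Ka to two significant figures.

[H+] = 10^(-5.05) = 8.91 × 10^-6 M
At equilibrium [HA] = 0.03 − 8.91 × 10^-6 = 3.00 × 10^-2 M
Ka = [H+][A-]/[HA] = (8.91 × 10^-6)² / 3.00 × 10^-2 = 2.6 × 10^-9

Ka = 2.6 × 10^-9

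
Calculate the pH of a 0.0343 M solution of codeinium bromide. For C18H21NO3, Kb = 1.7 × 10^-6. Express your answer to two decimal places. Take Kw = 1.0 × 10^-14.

C18H22NO3+ is the conjugate acid of the weak base C18H21NO3.
Ka = Kw/Kb = 1.0×10^-14 / 1.7 × 10^-6 = 5.88 × 10^-9
Let x = [H+] at equilibrium. Ka = x²/(0.0343 − x).
Neglecting x in the denominator: x = √(5.88 × 10^-9 × 0.0343) = 1.42 × 10^-5 M
(x/C₀ = 0.041% < 5%, so the approximation holds.)
pH = −log[H+] = −log(1.42 × 10^-5) = 4.85

pH = 4.85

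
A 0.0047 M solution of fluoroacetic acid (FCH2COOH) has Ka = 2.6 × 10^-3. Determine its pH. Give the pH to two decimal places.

FCH2COOH ⇌ FCH2COO- + H+
From the ICE table, Ka = [H+]²/(0.0047 − [H+]) = 2.6 × 10^-3.
The 5% rule fails; solving [H+]² + Ka·[H+] − Ka·C₀ = 0 exactly:
[H+] = (−Ka + √(Ka² + 4·Ka·C₀))/2 = 2.43 × 10^-3 M
pH = −log[H+] = −log(2.43 × 10^-3) = 2.61

pH = 2.61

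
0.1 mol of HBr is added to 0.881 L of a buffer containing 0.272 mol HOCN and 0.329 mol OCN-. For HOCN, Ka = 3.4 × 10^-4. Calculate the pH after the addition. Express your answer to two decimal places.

Added H+ converts OCN- to HOCN: HOCN → 0.372 mol, OCN- → 0.229 mol.
pKa = −log(3.4 × 10^-4) = 3.469
pH = pKa + log(n_OCN-/n_HOCN) = 3.469 + log(0.229/0.372) = 3.469 + (-0.211)

pH = 3.26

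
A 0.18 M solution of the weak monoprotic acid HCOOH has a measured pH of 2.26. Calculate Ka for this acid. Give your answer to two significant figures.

[H+] = 10^(-2.26) = 5.50 × 10^-3 M
At equilibrium [HA] = 0.18 − 5.50 × 10^-3 = 1.74 × 10^-1 M
Ka = [H+][A-]/[HA] = (5.50 × 10^-3)² / 1.74 × 10^-1 = 1.7 × 10^-4

Ka = 1.7 × 10^-4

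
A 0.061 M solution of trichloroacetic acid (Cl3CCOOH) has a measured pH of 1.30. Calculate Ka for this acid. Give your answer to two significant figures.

[H+] = 10^(-1.30) = 5.01 × 10^-2 M
At equilibrium [HA] = 0.061 − 5.01 × 10^-2 = 1.09 × 10^-2 M
Ka = [H+][A-]/[HA] = (5.01 × 10^-2)² / 1.09 × 10^-2 = 2.3 × 10^-1

Ka = 2.3 × 10^-1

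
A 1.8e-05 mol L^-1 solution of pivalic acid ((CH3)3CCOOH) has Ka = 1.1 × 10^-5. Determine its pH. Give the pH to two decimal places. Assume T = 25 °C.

(CH3)3CCOOH ⇌ (CH3)3CCOO- + H+
Let x = [H+] at equilibrium. Ka = x²/(1.8e-05 − x).
The 5% rule fails; solving x² + Ka·x − Ka·C₀ = 0 exactly:
x = [−1.1e-05 + √(1.1e-05² + 7.92e-10)]/2 = 9.61 × 10^-6 M
pH = −log(9.61 × 10^-6) = 5.02

pH = 5.02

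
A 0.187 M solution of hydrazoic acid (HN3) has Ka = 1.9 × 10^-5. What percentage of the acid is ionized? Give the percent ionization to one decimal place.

HN3 ⇌ N3- + H+; let x = [H+] at equilibrium.
x ≈ √(Ka·C₀) = √(1.9 × 10^-5 × 0.187) = 1.88 × 10^-3 M
Fraction ionized = 1.88 × 10^-3 / 0.187 = 0.0101 → 1.0%

1.0%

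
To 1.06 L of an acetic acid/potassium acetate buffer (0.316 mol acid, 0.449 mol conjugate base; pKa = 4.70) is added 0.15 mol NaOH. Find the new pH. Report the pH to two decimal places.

pH = 5.26

After neutralization: n(CH3COOH) = 0.166 mol, n(CH3COO-) = 0.599 mol.
Henderson–Hasselbalch with mole ratio 0.599/0.166: pH = 4.70 + (+0.557)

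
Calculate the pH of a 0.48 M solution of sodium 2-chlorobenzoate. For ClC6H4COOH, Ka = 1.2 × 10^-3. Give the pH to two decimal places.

pH = 8.30

ClC6H4COO- is the conjugate base of the weak acid ClC6H4COOH.
Kb = Kw/Ka = 1.0×10^-14 / 1.2 × 10^-3 = 8.33 × 10^-12
From the ICE table, Kb = x²/(0.48 − x) = 8.33 × 10^-12.
Since Kb ≪ C₀, x ≈ √(Kb·C₀) = 2.00 × 10^-6 M.
pOH = −log(2.00 × 10^-6) = 5.70; pH = 14.00 − 5.70 = 8.30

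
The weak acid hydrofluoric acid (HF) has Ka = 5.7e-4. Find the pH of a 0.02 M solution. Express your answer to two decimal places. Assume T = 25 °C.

HF ⇌ F- + H+
Ka = x²/(0.02 − x) = 5.7 × 10^-4
Here C₀/Ka ≈ 35.1, so the small-x approximation fails. Use the quadratic:
x = [−0.00057 + √(0.00057² + 4.56e-05)]/2 = 3.10 × 10^-3 M
pH = −log[H+] = −log(3.10 × 10^-3) = 2.51

pH = 2.51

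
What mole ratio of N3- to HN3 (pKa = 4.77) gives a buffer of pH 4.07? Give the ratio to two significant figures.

ratio = 0.20

pH = pKa + log(r) ⇒ log(r) = 4.07 − 4.77 = -0.70
r = [N3-]/[HN3] = 10^(-0.70) = 0.2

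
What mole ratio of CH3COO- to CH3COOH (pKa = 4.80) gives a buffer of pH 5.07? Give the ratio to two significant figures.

pH = pKa + log(r) ⇒ log(r) = 5.07 − 4.80 = +0.27
r = [CH3COO-]/[CH3COOH] = 10^(+0.27) = 1.86

ratio = 1.9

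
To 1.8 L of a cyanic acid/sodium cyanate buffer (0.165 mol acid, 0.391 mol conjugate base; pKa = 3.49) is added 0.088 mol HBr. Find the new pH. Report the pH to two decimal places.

pH = 3.57

Added H+ converts OCN- to HOCN: HOCN → 0.253 mol, OCN- → 0.303 mol.
Henderson–Hasselbalch with mole ratio 0.303/0.253: pH = 3.49 + (+0.078)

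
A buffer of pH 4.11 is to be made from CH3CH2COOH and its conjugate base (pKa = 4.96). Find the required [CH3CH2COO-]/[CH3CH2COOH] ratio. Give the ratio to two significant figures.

pH = pKa + log(r) ⇒ log(r) = 4.11 − 4.96 = -0.85
r = [CH3CH2COO-]/[CH3CH2COOH] = 10^(-0.85) = 0.141

ratio = 0.14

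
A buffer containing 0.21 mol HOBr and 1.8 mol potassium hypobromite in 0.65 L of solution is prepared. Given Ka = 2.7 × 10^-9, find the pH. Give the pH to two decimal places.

pH = 9.50

pKa = −log(2.7 × 10^-9) = 8.569
pH = pKa + log([A⁻]/[HA]) = 8.569 + log(1.8/0.21)
pH = 8.569 + (+0.933) = 9.50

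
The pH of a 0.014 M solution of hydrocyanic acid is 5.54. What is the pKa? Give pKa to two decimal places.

[H+] = 10^(-5.54) = 2.88 × 10^-6 M
At equilibrium [HA] = 0.014 − 2.88 × 10^-6 = 1.40 × 10^-2 M
Ka = [H+][A-]/[HA] = (2.88 × 10^-6)² / 1.40 × 10^-2 = 5.92 × 10^-10
pKa = -log(5.92 × 10^-10) = 9.23

pKa = 9.23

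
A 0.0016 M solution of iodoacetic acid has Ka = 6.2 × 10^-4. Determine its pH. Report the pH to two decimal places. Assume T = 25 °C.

ICH2COOH ⇌ ICH2COO- + H+
Let x = [H+] at equilibrium. Ka = x²/(0.0016 − x).
Here C₀/Ka ≈ 2.58, so the small-x approximation fails. Use the quadratic:
x = (−Ka + √(Ka² + 4·Ka·C₀))/2 = 7.33 × 10^-4 M
pH = −log(7.33 × 10^-4) = 3.13

pH = 3.13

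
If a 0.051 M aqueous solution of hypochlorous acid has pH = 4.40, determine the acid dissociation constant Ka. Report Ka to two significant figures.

[H+] = 10^(-4.40) = 3.98 × 10^-5 M
At equilibrium [HA] = 0.051 − 3.98 × 10^-5 = 5.10 × 10^-2 M
Ka = [H+][A-]/[HA] = (3.98 × 10^-5)² / 5.10 × 10^-2 = 3.1 × 10^-8

Ka = 3.1 × 10^-8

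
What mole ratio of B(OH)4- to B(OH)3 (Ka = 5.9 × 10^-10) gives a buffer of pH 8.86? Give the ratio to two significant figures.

pKa = -log(5.9 × 10^-10) = 9.229
pH = pKa + log(r) ⇒ log(r) = 8.86 − 9.229 = -0.369
r = [B(OH)4-]/[B(OH)3] = 10^(-0.369) = 0.428

ratio = 0.43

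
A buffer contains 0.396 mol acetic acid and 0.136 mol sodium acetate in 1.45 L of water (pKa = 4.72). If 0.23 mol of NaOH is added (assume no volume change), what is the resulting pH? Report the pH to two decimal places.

After neutralization: n(CH3COOH) = 0.166 mol, n(CH3COO-) = 0.366 mol.
pH = pKa + log(n_CH3COO-/n_CH3COOH) = 4.72 + log(0.366/0.166) = 4.72 + (+0.343)

pH = 5.06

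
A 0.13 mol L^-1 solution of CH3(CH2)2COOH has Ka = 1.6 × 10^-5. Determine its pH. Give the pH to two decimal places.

CH3(CH2)2COOH ⇌ CH3(CH2)2COO- + H+
From the ICE table, Ka = [H+]²/(0.13 − [H+]) = 1.6 × 10^-5.
Since Ka ≪ C₀, [H+] ≈ √(Ka·C₀) = 1.44 × 10^-3 M.
pH = −log[H+] = −log(1.44 × 10^-3) = 2.84

pH = 2.84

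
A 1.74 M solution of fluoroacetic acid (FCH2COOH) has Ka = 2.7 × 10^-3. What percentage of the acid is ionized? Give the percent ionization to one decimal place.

FCH2COOH ⇌ FCH2COO- + H+; let x = [H+] at equilibrium.
x ≈ √(Ka·C₀) = √(2.7 × 10^-3 × 1.74) = 6.85 × 10^-2 M
% ionization = x/C₀ × 100% = 6.85 × 10^-2/1.74 × 100% = 3.9%

3.9%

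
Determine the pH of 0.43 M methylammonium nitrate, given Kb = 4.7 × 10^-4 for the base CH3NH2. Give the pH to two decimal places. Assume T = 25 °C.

pH = 5.52

CH3NH3+ is the conjugate acid of the weak base CH3NH2.
Ka = Kw/Kb = 1.0×10^-14 / 4.7 × 10^-4 = 2.13 × 10^-11
Let x = [H+] at equilibrium. Ka = x²/(0.43 − x).
Since Ka ≪ C₀, x ≈ √(Ka·C₀) = 3.03 × 10^-6 M.
Check: 0.0007% ionized — well under 5%, approximation valid.
pH = −log(3.03 × 10^-6) = 5.52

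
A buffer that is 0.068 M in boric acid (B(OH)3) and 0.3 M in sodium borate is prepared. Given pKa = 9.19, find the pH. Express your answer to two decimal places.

pH = 9.83

Using pH = pKa + log([base]/[acid]) with [base]/[acid] = 0.3/0.068:
pH = 9.19 + (+0.645) = 9.83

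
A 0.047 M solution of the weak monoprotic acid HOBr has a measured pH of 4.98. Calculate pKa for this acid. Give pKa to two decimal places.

pKa = 8.63

[H+] = 10^(-4.98) = 1.05 × 10^-5 M
At equilibrium [HA] = 0.047 − 1.05 × 10^-5 = 4.70 × 10^-2 M
Ka = [H+][A-]/[HA] = (1.05 × 10^-5)² / 4.70 × 10^-2 = 2.35 × 10^-9
pKa = -log(2.35 × 10^-9) = 8.63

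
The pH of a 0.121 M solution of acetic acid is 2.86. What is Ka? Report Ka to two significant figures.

Ka = 1.6 × 10^-5

[H+] = 10^(-2.86) = 1.38 × 10^-3 M
At equilibrium [HA] = 0.121 − 1.38 × 10^-3 = 1.20 × 10^-1 M
Ka = [H+][A-]/[HA] = (1.38 × 10^-3)² / 1.20 × 10^-1 = 1.6 × 10^-5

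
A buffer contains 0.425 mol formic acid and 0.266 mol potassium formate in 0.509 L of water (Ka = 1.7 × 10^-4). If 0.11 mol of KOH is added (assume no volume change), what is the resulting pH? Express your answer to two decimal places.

pH = 3.85

OH- converts HCOOH to HCOO-: HCOOH → 0.315 mol, HCOO- → 0.376 mol.
pKa = −log(1.7 × 10^-4) = 3.770
Henderson–Hasselbalch with mole ratio 0.376/0.315: pH = 3.770 + (+0.077)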